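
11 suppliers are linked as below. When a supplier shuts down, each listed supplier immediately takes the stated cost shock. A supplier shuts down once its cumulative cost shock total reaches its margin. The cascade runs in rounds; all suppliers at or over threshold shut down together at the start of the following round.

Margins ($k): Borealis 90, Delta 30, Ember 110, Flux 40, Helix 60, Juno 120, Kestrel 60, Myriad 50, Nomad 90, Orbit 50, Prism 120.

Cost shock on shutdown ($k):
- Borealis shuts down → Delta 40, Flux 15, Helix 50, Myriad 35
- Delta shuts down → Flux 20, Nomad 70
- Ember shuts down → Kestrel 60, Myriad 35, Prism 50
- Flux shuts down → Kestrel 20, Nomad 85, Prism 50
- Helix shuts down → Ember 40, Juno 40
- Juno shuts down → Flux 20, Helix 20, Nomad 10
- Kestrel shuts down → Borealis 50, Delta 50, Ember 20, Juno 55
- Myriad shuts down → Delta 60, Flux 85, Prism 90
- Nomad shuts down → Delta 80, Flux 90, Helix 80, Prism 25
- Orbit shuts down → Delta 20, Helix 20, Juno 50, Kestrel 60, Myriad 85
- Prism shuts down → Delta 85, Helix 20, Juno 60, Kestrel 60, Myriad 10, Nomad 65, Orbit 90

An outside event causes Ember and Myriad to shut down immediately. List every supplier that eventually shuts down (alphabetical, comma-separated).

Delta, Ember, Flux, Helix, Juno, Kestrel, Myriad, Nomad, Orbit, Prism

Round 1 — Ember, Myriad shut down (initial).
  Delta: +60 → 60 ≥ 30
  Flux: +85 → 85 ≥ 40
  Kestrel: +60 → 60 ≥ 60
  Prism: +50+90 → 140 ≥ 120
Round 2 — Delta, Flux, Kestrel, Prism shut down.
  Borealis: +50 → 50 < 90
  Helix: +20 → 20 < 60
  Juno: +55+60 → 115 < 120
  Nomad: +70+85+65 → 220 ≥ 90
  Orbit: +90 → 90 ≥ 50
Round 3 — Nomad, Orbit shut down.
  Helix: +80+20 → 120 ≥ 60
  Juno: +50 → 165 ≥ 120
Round 4 — Helix, Juno shut down.
No further shutdowns.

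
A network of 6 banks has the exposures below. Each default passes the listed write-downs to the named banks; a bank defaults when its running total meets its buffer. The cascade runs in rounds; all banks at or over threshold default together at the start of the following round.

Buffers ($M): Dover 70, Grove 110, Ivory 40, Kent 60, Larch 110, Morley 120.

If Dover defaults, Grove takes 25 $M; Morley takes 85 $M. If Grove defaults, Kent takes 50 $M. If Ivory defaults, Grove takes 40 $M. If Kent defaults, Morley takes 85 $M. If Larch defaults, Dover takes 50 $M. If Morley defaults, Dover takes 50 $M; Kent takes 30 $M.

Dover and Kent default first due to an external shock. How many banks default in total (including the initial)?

3

Round 1 — Dover, Kent default (initial).
  Grove: +25 → 25 < 110
  Morley: +85+85 → 170 ≥ 120
Round 2 — Morley defaults.
No further defaults.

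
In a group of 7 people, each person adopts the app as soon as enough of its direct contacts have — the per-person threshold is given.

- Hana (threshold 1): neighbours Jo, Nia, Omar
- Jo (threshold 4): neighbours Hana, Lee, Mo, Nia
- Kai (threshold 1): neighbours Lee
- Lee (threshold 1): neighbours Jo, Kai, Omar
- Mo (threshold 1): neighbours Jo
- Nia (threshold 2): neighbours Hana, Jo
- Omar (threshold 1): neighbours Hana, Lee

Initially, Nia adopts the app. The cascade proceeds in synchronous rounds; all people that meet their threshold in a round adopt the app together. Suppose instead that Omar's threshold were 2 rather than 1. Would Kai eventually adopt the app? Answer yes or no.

no

With Omar's threshold at 2:
Round 1 — Nia adopts the app (initial).
Round 2 — checking thresholds:
  Hana: 1 of 3 neighbours ≥ 1, adopts the app.
  Jo: 1 of 4 neighbours < 4, below threshold.
Round 3 — no new adoptions; cascade stops.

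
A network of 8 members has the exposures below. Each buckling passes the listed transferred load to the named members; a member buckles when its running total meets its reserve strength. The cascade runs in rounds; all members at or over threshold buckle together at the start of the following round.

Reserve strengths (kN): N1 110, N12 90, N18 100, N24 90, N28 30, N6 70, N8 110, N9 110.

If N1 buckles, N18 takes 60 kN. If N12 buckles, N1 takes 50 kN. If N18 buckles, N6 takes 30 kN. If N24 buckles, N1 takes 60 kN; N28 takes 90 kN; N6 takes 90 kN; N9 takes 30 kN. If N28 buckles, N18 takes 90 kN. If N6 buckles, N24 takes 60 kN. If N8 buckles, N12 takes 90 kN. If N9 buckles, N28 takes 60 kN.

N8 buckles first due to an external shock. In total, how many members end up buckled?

Round 1 — N8 buckles (initial).
  N12: +90 → 90 ≥ 90
Round 2 — N12 buckles.
  N1: +50 → 50 < 110
No further bucklings.

2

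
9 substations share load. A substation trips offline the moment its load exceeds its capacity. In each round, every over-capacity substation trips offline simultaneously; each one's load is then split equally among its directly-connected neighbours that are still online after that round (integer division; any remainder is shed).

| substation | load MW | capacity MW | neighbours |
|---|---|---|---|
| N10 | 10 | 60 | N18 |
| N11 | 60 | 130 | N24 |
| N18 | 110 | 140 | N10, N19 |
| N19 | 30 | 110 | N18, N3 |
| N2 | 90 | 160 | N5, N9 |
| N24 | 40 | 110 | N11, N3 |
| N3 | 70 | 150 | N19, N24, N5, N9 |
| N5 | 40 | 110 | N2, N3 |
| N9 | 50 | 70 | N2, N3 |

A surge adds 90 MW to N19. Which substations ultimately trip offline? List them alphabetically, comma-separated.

Round 1 — N19 at 120 > 110. N19 trips offline.
  N19 sheds 120 MW to N18, N3: 60 each.
    N18: 110+60 = 170 > 140
    N3: 70+60 = 130 ≤ 150
Round 2 — N18 trips offline.
  N18 sheds 170 MW to N10: 170 each.
    N10: 10+170 = 180 > 60
Round 3 — N10 trips offline.
  N10 sheds 180 MW: no online neighbours, lost.
No further trips.

N10, N18, N19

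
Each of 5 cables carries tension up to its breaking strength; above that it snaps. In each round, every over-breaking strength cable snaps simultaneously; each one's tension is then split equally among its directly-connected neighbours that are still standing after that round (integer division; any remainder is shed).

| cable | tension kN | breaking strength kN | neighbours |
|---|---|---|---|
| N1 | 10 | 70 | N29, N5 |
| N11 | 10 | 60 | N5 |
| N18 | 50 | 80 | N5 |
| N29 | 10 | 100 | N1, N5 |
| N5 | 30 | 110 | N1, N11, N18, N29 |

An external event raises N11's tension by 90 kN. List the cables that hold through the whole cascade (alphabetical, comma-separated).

N1, N29

Round 1 — N11 at 100 > 60. N11 snaps.
  N11 sheds 100 kN to N5: 100 each.
    N5: 30+100 = 130 > 110
Round 2 — N5 snaps.
  N5 sheds 130 kN to N1, N18, N29: 43 each (1 lost).
    N1: 10+43 = 53 ≤ 70
    N18: 50+43 = 93 > 80
    N29: 10+43 = 53 ≤ 100
Round 3 — N18 snaps.
  N18 sheds 93 kN: no online neighbours, lost.
No further breaks.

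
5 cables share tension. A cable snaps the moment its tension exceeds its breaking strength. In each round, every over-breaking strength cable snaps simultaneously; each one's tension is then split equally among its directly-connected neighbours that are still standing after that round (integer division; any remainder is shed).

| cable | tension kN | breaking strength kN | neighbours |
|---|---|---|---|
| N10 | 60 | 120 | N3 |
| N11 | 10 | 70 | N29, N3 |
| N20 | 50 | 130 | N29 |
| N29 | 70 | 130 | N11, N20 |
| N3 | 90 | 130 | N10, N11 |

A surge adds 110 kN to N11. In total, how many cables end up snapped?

Round 1 — N11 at 120 > 70. N11 snaps.
  N11 sheds 120 kN to N29, N3: 60 each.
    N29: 70+60 = 130 ≤ 130
    N3: 90+60 = 150 > 130
Round 2 — N3 snaps.
  N3 sheds 150 kN to N10: 150 each.
    N10: 60+150 = 210 > 120
Round 3 — N10 snaps.
  N10 sheds 210 kN: no online neighbours, lost.
No further breaks.

3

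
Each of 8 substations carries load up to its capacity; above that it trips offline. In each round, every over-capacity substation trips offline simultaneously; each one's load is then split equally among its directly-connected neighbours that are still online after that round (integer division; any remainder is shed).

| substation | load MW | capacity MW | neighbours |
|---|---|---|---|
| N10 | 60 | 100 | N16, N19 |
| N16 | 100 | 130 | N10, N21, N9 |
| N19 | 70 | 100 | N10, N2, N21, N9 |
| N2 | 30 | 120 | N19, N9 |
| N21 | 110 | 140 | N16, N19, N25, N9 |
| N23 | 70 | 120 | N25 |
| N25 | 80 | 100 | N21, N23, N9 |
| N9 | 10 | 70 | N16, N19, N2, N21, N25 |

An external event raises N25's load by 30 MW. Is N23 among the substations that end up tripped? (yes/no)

no

Round 1 — N25 at 110 > 100. N25 trips offline.
  N25 sheds 110 MW to N21, N23, N9: 36 each (2 lost).
    N21: 110+36 = 146 > 140
    N23: 70+36 = 106 ≤ 120
    N9: 10+36 = 46 ≤ 70
Round 2 — N21 trips offline.
  N21 sheds 146 MW to N16, N19, N9: 48 each (2 lost).
    N16: 100+48 = 148 > 130
    N19: 70+48 = 118 > 100
    N9: 46+48 = 94 > 70
Round 3 — N16, N19, N9 trip offline.
  N16 sheds 148 MW to N10: 148 each.
    N10: 60+148 = 208 > 100
  N19 sheds 118 MW to N10, N2: 59 each.
    N10: 208+59 = 267 > 100
    N2: 30+59 = 89 ≤ 120
  N9 sheds 94 MW to N2: 94 each.
    N2: 89+94 = 183 > 120
Round 4 — N10, N2 trip offline.
  N10 sheds 267 MW: no online neighbours, lost.
  N2 sheds 183 MW: no online neighbours, lost.
No further trips.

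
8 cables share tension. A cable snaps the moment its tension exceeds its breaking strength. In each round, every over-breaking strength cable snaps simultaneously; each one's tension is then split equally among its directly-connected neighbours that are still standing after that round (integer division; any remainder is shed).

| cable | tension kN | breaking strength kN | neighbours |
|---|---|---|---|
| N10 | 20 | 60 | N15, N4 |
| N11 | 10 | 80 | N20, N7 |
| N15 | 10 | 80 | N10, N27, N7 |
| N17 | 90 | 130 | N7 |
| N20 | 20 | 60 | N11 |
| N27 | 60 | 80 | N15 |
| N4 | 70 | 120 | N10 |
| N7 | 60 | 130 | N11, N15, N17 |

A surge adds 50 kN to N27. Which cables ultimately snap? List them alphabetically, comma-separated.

N10, N15, N27, N4

Round 1 — N27 at 110 > 80. N27 snaps.
  N27 sheds 110 kN to N15: 110 each.
    N15: 10+110 = 120 > 80
Round 2 — N15 snaps.
  N15 sheds 120 kN to N10, N7: 60 each.
    N10: 20+60 = 80 > 60
    N7: 60+60 = 120 ≤ 130
Round 3 — N10 snaps.
  N10 sheds 80 kN to N4: 80 each.
    N4: 70+80 = 150 > 120
Round 4 — N4 snaps.
  N4 sheds 150 kN: no online neighbours, lost.
No further breaks.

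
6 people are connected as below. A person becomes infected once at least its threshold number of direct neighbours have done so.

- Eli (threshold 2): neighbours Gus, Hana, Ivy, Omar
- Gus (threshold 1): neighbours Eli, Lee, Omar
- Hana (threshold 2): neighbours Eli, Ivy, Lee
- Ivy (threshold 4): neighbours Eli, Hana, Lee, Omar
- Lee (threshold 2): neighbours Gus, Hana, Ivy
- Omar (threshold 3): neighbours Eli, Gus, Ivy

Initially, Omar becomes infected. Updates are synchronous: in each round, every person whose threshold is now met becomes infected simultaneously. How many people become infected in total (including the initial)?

Round 1 — Omar becomes infected (initial).
Round 2 — checking thresholds:
  Eli: 1 of 4 neighbours < 2, below threshold.
  Gus: 1 of 3 neighbours ≥ 1, becomes infected.
  Ivy: 1 of 4 neighbours < 4, below threshold.
Round 3 — checking thresholds:
  Eli: 2 of 4 neighbours ≥ 2, becomes infected.
  Ivy: 1 of 4 neighbours < 4, below threshold.
  Lee: 1 of 3 neighbours < 2, below threshold.
Round 4 — no new infections; cascade stops.

3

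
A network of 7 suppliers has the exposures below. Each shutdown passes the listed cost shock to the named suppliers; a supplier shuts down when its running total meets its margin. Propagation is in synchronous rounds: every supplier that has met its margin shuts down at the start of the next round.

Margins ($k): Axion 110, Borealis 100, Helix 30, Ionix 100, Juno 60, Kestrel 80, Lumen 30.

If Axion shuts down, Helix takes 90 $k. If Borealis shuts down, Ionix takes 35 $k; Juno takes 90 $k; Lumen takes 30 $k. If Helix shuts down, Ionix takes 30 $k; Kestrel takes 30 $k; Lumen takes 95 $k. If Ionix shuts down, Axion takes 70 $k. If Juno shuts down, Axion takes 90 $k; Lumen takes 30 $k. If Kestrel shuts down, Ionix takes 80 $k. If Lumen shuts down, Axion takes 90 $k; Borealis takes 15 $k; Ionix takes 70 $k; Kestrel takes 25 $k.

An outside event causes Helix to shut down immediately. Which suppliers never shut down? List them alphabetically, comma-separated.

Round 1 — Helix shuts down (initial).
  Ionix: +30 → 30 < 100
  Kestrel: +30 → 30 < 80
  Lumen: +95 → 95 ≥ 30
Round 2 — Lumen shuts down.
  Axion: +90 → 90 < 110
  Borealis: +15 → 15 < 100
  Ionix: +70 → 100 ≥ 100
  Kestrel: +25 → 55 < 80
Round 3 — Ionix shuts down.
  Axion: +70 → 160 ≥ 110
Round 4 — Axion shuts down.
No further shutdowns.

Borealis, Juno, Kestrel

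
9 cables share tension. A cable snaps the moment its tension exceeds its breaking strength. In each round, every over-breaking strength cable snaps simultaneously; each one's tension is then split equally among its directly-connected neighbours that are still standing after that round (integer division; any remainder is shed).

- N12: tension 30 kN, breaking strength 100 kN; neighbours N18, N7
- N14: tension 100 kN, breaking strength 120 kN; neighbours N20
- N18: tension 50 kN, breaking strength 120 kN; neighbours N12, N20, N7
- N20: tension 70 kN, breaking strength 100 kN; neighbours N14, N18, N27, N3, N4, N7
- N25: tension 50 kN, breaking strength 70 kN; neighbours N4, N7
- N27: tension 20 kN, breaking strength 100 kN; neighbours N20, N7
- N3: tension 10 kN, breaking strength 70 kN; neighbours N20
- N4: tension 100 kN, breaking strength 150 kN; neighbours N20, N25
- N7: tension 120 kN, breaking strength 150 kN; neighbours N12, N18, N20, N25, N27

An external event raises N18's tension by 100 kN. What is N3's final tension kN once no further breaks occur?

40

Round 1 — N18 at 150 > 120. N18 snaps.
  N18 sheds 150 kN to N12, N20, N7: 50 each.
    N12: 30+50 = 80 ≤ 100
    N20: 70+50 = 120 > 100
    N7: 120+50 = 170 > 150
Round 2 — N20, N7 snap.
  N20 sheds 120 kN to N14, N27, N3, N4: 30 each.
    N14: 100+30 = 130 > 120
    N27: 20+30 = 50 ≤ 100
    N3: 10+30 = 40 ≤ 70
    N4: 100+30 = 130 ≤ 150
  N7 sheds 170 kN to N12, N25, N27: 56 each (2 lost).
    N12: 80+56 = 136 > 100
    N25: 50+56 = 106 > 70
    N27: 50+56 = 106 > 100
Round 3 — N12, N14, N25, N27 snap.
  N12 sheds 136 kN: no online neighbours, lost.
  N14 sheds 130 kN: no online neighbours, lost.
  N25 sheds 106 kN to N4: 106 each.
    N4: 130+106 = 236 > 150
  N27 sheds 106 kN: no online neighbours, lost.
Round 4 — N4 snaps.
  N4 sheds 236 kN: no online neighbours, lost.
No further breaks.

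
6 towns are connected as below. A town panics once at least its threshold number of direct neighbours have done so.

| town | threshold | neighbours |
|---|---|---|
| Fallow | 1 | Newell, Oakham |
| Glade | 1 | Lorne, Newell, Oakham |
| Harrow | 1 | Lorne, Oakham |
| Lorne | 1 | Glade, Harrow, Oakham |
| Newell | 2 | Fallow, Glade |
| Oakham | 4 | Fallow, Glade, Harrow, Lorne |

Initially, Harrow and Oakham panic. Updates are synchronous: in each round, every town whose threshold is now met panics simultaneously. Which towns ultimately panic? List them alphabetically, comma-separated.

Round 1 — Harrow, Oakham panic (initial).
Round 2 — checking thresholds:
  Fallow: 1 of 2 neighbours ≥ 1, panics.
  Glade: 1 of 3 neighbours ≥ 1, panics.
  Lorne: 2 of 3 neighbours ≥ 1, panics.
Round 3 — checking thresholds:
  Newell: 2 of 2 neighbours ≥ 2, panics.
Round 4 — no new panics; cascade stops.

Fallow, Glade, Harrow, Lorne, Newell, Oakham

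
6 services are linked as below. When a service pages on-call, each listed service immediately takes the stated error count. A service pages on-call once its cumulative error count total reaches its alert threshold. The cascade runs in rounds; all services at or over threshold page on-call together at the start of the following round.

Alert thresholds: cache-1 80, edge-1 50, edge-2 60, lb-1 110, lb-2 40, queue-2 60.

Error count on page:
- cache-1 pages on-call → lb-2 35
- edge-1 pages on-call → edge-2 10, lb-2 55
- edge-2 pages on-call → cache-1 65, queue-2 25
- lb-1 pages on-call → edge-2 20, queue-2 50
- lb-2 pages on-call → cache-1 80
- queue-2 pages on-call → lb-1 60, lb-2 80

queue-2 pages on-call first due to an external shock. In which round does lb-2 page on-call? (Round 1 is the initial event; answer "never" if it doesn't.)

2

Round 1 — queue-2 pages on-call (initial).
  lb-1: +60 → 60 < 110
  lb-2: +80 → 80 ≥ 40
Round 2 — lb-2 pages on-call.
  cache-1: +80 → 80 ≥ 80
Round 3 — cache-1 pages on-call.
No further pages.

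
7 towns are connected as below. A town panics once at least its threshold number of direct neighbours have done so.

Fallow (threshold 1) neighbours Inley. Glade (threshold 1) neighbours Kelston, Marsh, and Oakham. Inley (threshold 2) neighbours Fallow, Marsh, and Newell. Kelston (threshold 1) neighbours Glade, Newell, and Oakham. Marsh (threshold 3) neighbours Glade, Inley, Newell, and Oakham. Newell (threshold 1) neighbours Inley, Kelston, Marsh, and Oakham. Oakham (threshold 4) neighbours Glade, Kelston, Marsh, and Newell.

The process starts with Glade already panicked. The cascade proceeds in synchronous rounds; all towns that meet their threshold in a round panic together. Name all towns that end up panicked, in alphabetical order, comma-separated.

Glade, Kelston, Newell

Round 1 — Glade panics (initial).
Round 2 — checking thresholds:
  Kelston: 1 of 3 neighbours ≥ 1, panics.
  Marsh: 1 of 4 neighbours < 3, holds.
  Oakham: 1 of 4 neighbours < 4, holds.
Round 3 — checking thresholds:
  Marsh: 1 of 4 neighbours < 3, holds.
  Newell: 1 of 4 neighbours ≥ 1, panics.
  Oakham: 2 of 4 neighbours < 4, holds.
Round 4 — no new panics; cascade stops.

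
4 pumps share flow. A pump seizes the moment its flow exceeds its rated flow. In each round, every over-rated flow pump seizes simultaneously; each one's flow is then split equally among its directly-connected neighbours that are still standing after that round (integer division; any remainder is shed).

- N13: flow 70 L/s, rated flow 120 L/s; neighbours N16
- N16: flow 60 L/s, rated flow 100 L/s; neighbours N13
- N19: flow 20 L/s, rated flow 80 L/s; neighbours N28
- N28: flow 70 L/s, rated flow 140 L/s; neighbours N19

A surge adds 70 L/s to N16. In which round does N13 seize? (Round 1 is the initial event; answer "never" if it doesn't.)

Round 1 — N16 at 130 > 100. N16 seizes.
  N16 sheds 130 L/s to N13: 130 each.
    N13: 70+130 = 200 > 120
Round 2 — N13 seizes.
  N13 sheds 200 L/s: no online neighbours, lost.
No further seizures.

2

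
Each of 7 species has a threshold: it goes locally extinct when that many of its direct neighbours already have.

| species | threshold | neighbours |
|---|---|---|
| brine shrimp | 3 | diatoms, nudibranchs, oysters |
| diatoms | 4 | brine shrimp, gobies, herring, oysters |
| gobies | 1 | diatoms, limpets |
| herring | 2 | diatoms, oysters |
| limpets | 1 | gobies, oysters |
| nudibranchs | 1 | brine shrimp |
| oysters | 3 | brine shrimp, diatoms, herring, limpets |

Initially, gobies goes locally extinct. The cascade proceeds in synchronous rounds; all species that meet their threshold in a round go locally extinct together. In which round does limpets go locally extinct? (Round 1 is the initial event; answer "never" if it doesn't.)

Round 1 — gobies goes locally extinct (initial).
Round 2 — checking thresholds:
  diatoms: 1 of 4 neighbours < 4, below threshold.
  limpets: 1 of 2 neighbours ≥ 1, goes locally extinct.
Round 3 — no new extinctions; cascade stops.

2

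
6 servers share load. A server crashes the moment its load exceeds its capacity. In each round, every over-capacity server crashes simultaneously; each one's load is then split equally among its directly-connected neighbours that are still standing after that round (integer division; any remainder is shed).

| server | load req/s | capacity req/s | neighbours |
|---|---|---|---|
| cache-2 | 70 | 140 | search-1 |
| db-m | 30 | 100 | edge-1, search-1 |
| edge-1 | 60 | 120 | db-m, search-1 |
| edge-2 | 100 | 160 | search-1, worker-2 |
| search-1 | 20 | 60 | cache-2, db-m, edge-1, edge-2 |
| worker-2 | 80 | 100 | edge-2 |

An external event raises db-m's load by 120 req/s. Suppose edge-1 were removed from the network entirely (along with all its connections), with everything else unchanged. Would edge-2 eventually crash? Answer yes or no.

With edge-1 removed:
Round 1 — db-m at 150 > 100. db-m crashes.
  db-m sheds 150 req/s to search-1: 150 each.
    search-1: 20+150 = 170 > 60
Round 2 — search-1 crashes.
  search-1 sheds 170 req/s to cache-2, edge-2: 85 each.
    cache-2: 70+85 = 155 > 140
    edge-2: 100+85 = 185 > 160
Round 3 — cache-2, edge-2 crash.
  cache-2 sheds 155 req/s: no online neighbours, lost.
  edge-2 sheds 185 req/s to worker-2: 185 each.
    worker-2: 80+185 = 265 > 100
Round 4 — worker-2 crashes.
  worker-2 sheds 265 req/s: no online neighbours, lost.
No further crashes.

yes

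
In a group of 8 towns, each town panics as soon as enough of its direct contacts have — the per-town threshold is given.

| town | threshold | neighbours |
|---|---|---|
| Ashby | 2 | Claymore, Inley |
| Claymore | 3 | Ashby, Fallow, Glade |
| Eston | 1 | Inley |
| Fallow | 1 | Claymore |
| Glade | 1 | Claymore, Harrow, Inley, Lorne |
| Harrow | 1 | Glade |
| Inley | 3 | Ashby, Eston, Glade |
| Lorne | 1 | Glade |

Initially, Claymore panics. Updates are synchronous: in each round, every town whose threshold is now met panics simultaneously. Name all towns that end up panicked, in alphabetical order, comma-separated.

Round 1 — Claymore panics (initial).
Round 2 — checking thresholds:
  Ashby: 1 of 2 neighbours < 2, holds.
  Fallow: 1 of 1 neighbours ≥ 1, panics.
  Glade: 1 of 4 neighbours ≥ 1, panics.
Round 3 — checking thresholds:
  Ashby: 1 of 2 neighbours < 2, holds.
  Harrow: 1 of 1 neighbours ≥ 1, panics.
  Inley: 1 of 3 neighbours < 3, holds.
  Lorne: 1 of 1 neighbours ≥ 1, panics.
Round 4 — no new panics; cascade stops.

Claymore, Fallow, Glade, Harrow, Lorne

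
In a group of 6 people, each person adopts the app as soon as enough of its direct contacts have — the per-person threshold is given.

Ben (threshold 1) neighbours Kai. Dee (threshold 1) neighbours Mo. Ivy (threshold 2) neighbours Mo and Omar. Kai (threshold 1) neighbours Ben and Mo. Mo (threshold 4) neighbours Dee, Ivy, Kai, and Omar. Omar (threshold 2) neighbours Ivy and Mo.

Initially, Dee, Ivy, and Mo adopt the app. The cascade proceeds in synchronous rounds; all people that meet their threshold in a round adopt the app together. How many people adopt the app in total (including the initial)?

Round 1 — Dee, Ivy, Mo adopt the app (initial).
Round 2 — checking thresholds:
  Kai: 1 of 2 neighbours ≥ 1, adopts the app.
  Omar: 2 of 2 neighbours ≥ 2, adopts the app.
Round 3 — checking thresholds:
  Ben: 1 of 1 neighbours ≥ 1, adopts the app.
Round 4 — no new adoptions; cascade stops.

6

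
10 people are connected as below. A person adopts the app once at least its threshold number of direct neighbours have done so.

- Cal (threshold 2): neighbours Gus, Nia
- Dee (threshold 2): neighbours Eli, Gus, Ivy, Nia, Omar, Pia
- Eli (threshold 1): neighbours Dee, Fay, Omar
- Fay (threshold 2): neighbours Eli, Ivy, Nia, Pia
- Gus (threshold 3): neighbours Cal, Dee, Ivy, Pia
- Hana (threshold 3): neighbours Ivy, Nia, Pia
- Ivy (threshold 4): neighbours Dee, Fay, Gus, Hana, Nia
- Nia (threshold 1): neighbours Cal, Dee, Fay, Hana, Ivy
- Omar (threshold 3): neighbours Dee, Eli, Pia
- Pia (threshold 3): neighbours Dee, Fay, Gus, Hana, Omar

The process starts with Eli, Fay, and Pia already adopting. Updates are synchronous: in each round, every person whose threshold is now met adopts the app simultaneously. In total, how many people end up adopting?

Round 1 — Eli, Fay, Pia adopt the app (initial).
Round 2 — checking thresholds:
  Dee: 2 of 6 neighbours ≥ 2, adopts the app.
  Gus: 1 of 4 neighbours < 3, below threshold.
  Hana: 1 of 3 neighbours < 3, below threshold.
  Ivy: 1 of 5 neighbours < 4, below threshold.
  Nia: 1 of 5 neighbours ≥ 1, adopts the app.
  Omar: 2 of 3 neighbours < 3, below threshold.
Round 3 — checking thresholds:
  Cal: 1 of 2 neighbours < 2, below threshold.
  Gus: 2 of 4 neighbours < 3, below threshold.
  Hana: 2 of 3 neighbours < 3, below threshold.
  Ivy: 3 of 5 neighbours < 4, below threshold.
  Omar: 3 of 3 neighbours ≥ 3, adopts the app.
Round 4 — no new adoptions; cascade stops.

6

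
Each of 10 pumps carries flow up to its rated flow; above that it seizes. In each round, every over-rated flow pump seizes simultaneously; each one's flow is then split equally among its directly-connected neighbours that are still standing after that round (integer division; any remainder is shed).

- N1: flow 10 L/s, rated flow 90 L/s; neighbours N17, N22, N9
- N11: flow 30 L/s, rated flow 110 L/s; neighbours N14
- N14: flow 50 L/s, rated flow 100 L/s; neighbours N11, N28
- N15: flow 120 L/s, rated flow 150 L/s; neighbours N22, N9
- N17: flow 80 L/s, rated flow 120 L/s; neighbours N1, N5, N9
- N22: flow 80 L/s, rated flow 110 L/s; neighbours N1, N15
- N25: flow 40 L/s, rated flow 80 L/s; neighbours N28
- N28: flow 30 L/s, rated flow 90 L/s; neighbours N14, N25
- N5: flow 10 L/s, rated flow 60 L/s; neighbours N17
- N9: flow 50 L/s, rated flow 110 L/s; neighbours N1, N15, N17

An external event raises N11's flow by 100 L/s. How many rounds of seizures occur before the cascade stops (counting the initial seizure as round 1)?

4

Round 1 — N11 at 130 > 110. N11 seizes.
  N11 sheds 130 L/s to N14: 130 each.
    N14: 50+130 = 180 > 100
Round 2 — N14 seizes.
  N14 sheds 180 L/s to N28: 180 each.
    N28: 30+180 = 210 > 90
Round 3 — N28 seizes.
  N28 sheds 210 L/s to N25: 210 each.
    N25: 40+210 = 250 > 80
Round 4 — N25 seizes.
  N25 sheds 250 L/s: no online neighbours, lost.
No further seizures.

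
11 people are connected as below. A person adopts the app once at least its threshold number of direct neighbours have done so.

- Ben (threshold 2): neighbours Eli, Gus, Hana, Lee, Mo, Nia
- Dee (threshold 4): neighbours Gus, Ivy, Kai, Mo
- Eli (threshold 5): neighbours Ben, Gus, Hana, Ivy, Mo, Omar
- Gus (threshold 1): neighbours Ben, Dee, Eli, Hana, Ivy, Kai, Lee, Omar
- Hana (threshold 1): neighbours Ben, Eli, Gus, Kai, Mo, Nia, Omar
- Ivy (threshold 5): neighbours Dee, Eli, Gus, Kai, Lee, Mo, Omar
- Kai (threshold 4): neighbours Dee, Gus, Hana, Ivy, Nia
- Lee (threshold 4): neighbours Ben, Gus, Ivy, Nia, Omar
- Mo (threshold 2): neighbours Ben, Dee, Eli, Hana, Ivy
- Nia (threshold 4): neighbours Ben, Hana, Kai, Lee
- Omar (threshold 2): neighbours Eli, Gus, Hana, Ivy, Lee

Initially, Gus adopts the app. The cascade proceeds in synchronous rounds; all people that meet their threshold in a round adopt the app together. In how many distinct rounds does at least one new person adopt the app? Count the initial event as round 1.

Round 1 — Gus adopts the app (initial).
Round 2 — checking thresholds:
  Ben: 1 of 6 neighbours < 2, not yet.
  Dee: 1 of 4 neighbours < 4, not yet.
  Eli: 1 of 6 neighbours < 5, not yet.
  Hana: 1 of 7 neighbours ≥ 1, adopts the app.
  Ivy: 1 of 7 neighbours < 5, not yet.
  Kai: 1 of 5 neighbours < 4, not yet.
  Lee: 1 of 5 neighbours < 4, not yet.
  Omar: 1 of 5 neighbours < 2, not yet.
Round 3 — checking thresholds:
  Ben: 2 of 6 neighbours ≥ 2, adopts the app.
  Dee: 1 of 4 neighbours < 4, not yet.
  Eli: 2 of 6 neighbours < 5, not yet.
  Ivy: 1 of 7 neighbours < 5, not yet.
  Kai: 2 of 5 neighbours < 4, not yet.
  Lee: 1 of 5 neighbours < 4, not yet.
  Mo: 1 of 5 neighbours < 2, not yet.
  Nia: 1 of 4 neighbours < 4, not yet.
  Omar: 2 of 5 neighbours ≥ 2, adopts the app.
Round 4 — checking thresholds:
  Dee: 1 of 4 neighbours < 4, not yet.
  Eli: 4 of 6 neighbours < 5, not yet.
  Ivy: 2 of 7 neighbours < 5, not yet.
  Kai: 2 of 5 neighbours < 4, not yet.
  Lee: 3 of 5 neighbours < 4, not yet.
  Mo: 2 of 5 neighbours ≥ 2, adopts the app.
  Nia: 2 of 4 neighbours < 4, not yet.
Round 5 — checking thresholds:
  Dee: 2 of 4 neighbours < 4, not yet.
  Eli: 5 of 6 neighbours ≥ 5, adopts the app.
  Ivy: 3 of 7 neighbours < 5, not yet.
  Kai: 2 of 5 neighbours < 4, not yet.
  Lee: 3 of 5 neighbours < 4, not yet.
  Nia: 2 of 4 neighbours < 4, not yet.
Round 6 — no new adoptions; cascade stops.

5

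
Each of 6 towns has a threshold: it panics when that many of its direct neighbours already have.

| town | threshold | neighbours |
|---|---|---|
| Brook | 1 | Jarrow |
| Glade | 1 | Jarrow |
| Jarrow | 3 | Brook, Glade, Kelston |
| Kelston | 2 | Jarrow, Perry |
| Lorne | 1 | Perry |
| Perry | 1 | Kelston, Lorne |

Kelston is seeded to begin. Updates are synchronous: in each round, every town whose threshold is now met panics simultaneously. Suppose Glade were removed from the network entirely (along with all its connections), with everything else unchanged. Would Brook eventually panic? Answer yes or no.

no

With Glade removed:
Round 1 — Kelston panics (initial).
Round 2 — checking thresholds:
  Jarrow: 1 of 2 neighbours < 3, not yet.
  Perry: 1 of 2 neighbours ≥ 1, panics.
Round 3 — checking thresholds:
  Jarrow: 1 of 2 neighbours < 3, not yet.
  Lorne: 1 of 1 neighbours ≥ 1, panics.
Round 4 — no new panics; cascade stops.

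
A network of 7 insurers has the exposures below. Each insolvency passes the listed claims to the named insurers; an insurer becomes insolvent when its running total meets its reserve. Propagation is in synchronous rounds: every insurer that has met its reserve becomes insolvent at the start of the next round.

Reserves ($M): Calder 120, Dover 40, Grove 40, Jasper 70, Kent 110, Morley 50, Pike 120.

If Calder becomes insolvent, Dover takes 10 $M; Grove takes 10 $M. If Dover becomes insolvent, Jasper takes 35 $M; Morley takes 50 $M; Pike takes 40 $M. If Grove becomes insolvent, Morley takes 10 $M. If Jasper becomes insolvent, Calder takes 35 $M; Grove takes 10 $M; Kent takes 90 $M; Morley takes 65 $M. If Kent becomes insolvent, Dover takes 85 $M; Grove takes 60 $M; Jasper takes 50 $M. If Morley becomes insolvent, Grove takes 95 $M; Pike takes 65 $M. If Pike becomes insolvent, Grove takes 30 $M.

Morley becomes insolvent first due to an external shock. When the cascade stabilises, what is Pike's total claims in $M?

65

Round 1 — Morley becomes insolvent (initial).
  Grove: +95 → 95 ≥ 40
  Pike: +65 → 65 < 120
Round 2 — Grove becomes insolvent.
No further insolvencies.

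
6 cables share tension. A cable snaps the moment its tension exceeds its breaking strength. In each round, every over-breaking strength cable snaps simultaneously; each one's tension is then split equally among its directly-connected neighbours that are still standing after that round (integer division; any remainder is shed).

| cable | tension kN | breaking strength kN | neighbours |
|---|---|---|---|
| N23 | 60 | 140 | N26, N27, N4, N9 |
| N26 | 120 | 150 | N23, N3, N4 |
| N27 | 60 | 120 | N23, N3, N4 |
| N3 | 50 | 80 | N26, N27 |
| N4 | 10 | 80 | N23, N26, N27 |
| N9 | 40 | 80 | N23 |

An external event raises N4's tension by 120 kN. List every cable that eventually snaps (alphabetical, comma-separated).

Round 1 — N4 at 130 > 80. N4 snaps.
  N4 sheds 130 kN to N23, N26, N27: 43 each (1 lost).
    N23: 60+43 = 103 ≤ 140
    N26: 120+43 = 163 > 150
    N27: 60+43 = 103 ≤ 120
Round 2 — N26 snaps.
  N26 sheds 163 kN to N23, N3: 81 each (1 lost).
    N23: 103+81 = 184 > 140
    N3: 50+81 = 131 > 80
Round 3 — N23, N3 snap.
  N23 sheds 184 kN to N27, N9: 92 each.
    N27: 103+92 = 195 > 120
    N9: 40+92 = 132 > 80
  N3 sheds 131 kN to N27: 131 each.
    N27: 195+131 = 326 > 120
Round 4 — N27, N9 snap.
  N27 sheds 326 kN: no online neighbours, lost.
  N9 sheds 132 kN: no online neighbours, lost.
No further breaks.

N23, N26, N27, N3, N4, N9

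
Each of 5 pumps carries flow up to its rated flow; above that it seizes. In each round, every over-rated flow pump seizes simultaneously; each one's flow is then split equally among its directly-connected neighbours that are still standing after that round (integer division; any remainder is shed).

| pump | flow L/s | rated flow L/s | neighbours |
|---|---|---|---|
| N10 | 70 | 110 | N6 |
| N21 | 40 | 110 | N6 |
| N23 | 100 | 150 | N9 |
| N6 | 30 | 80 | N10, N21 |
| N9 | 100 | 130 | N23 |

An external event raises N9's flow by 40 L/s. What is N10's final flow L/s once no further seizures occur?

70

Round 1 — N9 at 140 > 130. N9 seizes.
  N9 sheds 140 L/s to N23: 140 each.
    N23: 100+140 = 240 > 150
Round 2 — N23 seizes.
  N23 sheds 240 L/s: no online neighbours, lost.
No further seizures.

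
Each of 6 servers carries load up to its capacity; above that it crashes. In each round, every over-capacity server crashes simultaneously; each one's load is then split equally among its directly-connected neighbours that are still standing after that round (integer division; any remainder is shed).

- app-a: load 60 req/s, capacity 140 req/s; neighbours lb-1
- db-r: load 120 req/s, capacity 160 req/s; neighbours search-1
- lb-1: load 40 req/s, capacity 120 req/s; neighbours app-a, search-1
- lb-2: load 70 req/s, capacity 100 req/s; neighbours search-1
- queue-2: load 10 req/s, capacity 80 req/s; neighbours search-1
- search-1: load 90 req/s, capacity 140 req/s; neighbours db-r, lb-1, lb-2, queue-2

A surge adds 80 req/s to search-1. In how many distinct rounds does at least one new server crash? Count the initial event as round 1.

2

Round 1 — search-1 at 170 > 140. search-1 crashes.
  search-1 sheds 170 req/s to db-r, lb-1, lb-2, queue-2: 42 each (2 lost).
    db-r: 120+42 = 162 > 160
    lb-1: 40+42 = 82 ≤ 120
    lb-2: 70+42 = 112 > 100
    queue-2: 10+42 = 52 ≤ 80
Round 2 — db-r, lb-2 crash.
  db-r sheds 162 req/s: no online neighbours, lost.
  lb-2 sheds 112 req/s: no online neighbours, lost.
No further crashes.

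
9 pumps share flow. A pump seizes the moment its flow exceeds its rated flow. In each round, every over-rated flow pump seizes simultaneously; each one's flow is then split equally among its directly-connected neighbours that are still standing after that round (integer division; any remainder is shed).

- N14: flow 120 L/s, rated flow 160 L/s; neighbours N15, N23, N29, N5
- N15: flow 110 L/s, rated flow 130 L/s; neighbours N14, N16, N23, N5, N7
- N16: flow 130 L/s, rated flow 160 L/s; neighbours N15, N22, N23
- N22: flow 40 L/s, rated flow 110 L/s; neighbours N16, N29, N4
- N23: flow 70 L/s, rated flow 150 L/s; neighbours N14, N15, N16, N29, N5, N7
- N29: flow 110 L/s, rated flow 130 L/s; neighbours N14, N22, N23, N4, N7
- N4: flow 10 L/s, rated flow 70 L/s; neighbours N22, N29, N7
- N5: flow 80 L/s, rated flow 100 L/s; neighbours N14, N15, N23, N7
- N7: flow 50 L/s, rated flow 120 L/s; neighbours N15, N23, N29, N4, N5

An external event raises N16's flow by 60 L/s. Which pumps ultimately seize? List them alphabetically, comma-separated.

N14, N15, N16, N22, N23, N29, N4, N5, N7

Round 1 — N16 at 190 > 160. N16 seizes.
  N16 sheds 190 L/s to N15, N22, N23: 63 each (1 lost).
    N15: 110+63 = 173 > 130
    N22: 40+63 = 103 ≤ 110
    N23: 70+63 = 133 ≤ 150
Round 2 — N15 seizes.
  N15 sheds 173 L/s to N14, N23, N5, N7: 43 each (1 lost).
    N14: 120+43 = 163 > 160
    N23: 133+43 = 176 > 150
    N5: 80+43 = 123 > 100
    N7: 50+43 = 93 ≤ 120
Round 3 — N14, N23, N5 seize.
  N14 sheds 163 L/s to N29: 163 each.
    N29: 110+163 = 273 > 130
  N23 sheds 176 L/s to N29, N7: 88 each.
    N29: 273+88 = 361 > 130
    N7: 93+88 = 181 > 120
  N5 sheds 123 L/s to N7: 123 each.
    N7: 181+123 = 304 > 120
Round 4 — N29, N7 seize.
  N29 sheds 361 L/s to N22, N4: 180 each (1 lost).
    N22: 103+180 = 283 > 110
    N4: 10+180 = 190 > 70
  N7 sheds 304 L/s to N4: 304 each.
    N4: 190+304 = 494 > 70
Round 5 — N22, N4 seize.
  N22 sheds 283 L/s: no online neighbours, lost.
  N4 sheds 494 L/s: no online neighbours, lost.
No further seizures.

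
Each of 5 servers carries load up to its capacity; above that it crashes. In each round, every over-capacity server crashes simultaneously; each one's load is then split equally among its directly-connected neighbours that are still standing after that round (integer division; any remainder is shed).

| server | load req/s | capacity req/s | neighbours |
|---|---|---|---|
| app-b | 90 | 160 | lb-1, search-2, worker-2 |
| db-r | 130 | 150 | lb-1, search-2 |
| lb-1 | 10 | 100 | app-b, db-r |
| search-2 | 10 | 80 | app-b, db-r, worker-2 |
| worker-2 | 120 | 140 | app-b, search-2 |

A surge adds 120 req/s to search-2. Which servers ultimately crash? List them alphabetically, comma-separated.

app-b, db-r, lb-1, search-2, worker-2

Round 1 — search-2 at 130 > 80. search-2 crashes.
  search-2 sheds 130 req/s to app-b, db-r, worker-2: 43 each (1 lost).
    app-b: 90+43 = 133 ≤ 160
    db-r: 130+43 = 173 > 150
    worker-2: 120+43 = 163 > 140
Round 2 — db-r, worker-2 crash.
  db-r sheds 173 req/s to lb-1: 173 each.
    lb-1: 10+173 = 183 > 100
  worker-2 sheds 163 req/s to app-b: 163 each.
    app-b: 133+163 = 296 > 160
Round 3 — app-b, lb-1 crash.
  app-b sheds 296 req/s: no online neighbours, lost.
  lb-1 sheds 183 req/s: no online neighbours, lost.
No further crashes.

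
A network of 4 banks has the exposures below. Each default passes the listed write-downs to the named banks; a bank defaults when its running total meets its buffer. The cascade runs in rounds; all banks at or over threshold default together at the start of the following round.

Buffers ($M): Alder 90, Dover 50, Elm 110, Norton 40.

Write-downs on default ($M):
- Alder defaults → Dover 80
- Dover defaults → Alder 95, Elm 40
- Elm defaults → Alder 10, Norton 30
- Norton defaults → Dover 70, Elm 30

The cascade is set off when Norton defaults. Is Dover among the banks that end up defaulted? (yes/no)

yes

Round 1 — Norton defaults (initial).
  Dover: +70 → 70 ≥ 50
  Elm: +30 → 30 < 110
Round 2 — Dover defaults.
  Alder: +95 → 95 ≥ 90
  Elm: +40 → 70 < 110
Round 3 — Alder defaults.
No further defaults.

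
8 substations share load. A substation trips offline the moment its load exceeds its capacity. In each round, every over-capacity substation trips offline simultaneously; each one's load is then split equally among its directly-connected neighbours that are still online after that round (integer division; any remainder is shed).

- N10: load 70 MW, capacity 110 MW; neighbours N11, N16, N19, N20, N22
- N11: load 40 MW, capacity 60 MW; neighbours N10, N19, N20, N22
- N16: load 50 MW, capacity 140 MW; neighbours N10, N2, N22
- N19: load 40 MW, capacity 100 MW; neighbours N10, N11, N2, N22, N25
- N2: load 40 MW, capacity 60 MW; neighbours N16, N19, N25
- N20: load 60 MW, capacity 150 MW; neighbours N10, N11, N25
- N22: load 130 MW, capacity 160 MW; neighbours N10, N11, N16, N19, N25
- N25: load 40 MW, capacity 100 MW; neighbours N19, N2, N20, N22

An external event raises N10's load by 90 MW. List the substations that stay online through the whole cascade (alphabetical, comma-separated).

Round 1 — N10 at 160 > 110. N10 trips offline.
  N10 sheds 160 MW to N11, N16, N19, N20, N22: 32 each.
    N11: 40+32 = 72 > 60
    N16: 50+32 = 82 ≤ 140
    N19: 40+32 = 72 ≤ 100
    N20: 60+32 = 92 ≤ 150
    N22: 130+32 = 162 > 160
Round 2 — N11, N22 trip offline.
  N11 sheds 72 MW to N19, N20: 36 each.
    N19: 72+36 = 108 > 100
    N20: 92+36 = 128 ≤ 150
  N22 sheds 162 MW to N16, N19, N25: 54 each.
    N16: 82+54 = 136 ≤ 140
    N19: 108+54 = 162 > 100
    N25: 40+54 = 94 ≤ 100
Round 3 — N19 trips offline.
  N19 sheds 162 MW to N2, N25: 81 each.
    N2: 40+81 = 121 > 60
    N25: 94+81 = 175 > 100
Round 4 — N2, N25 trip offline.
  N2 sheds 121 MW to N16: 121 each.
    N16: 136+121 = 257 > 140
  N25 sheds 175 MW to N20: 175 each.
    N20: 128+175 = 303 > 150
Round 5 — N16, N20 trip offline.
  N16 sheds 257 MW: no online neighbours, lost.
  N20 sheds 303 MW: no online neighbours, lost.
No further trips.

none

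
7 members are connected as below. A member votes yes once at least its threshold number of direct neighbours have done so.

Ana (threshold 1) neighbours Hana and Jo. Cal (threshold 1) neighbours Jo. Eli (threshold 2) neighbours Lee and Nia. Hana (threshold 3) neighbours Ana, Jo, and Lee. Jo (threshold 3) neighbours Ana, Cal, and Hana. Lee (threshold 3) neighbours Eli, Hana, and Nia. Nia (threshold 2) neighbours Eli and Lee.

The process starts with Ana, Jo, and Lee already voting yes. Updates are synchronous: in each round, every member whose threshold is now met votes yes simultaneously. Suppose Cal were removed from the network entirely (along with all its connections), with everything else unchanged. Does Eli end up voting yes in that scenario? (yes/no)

With Cal removed:
Round 1 — Ana, Jo, Lee vote yes (initial).
Round 2 — checking thresholds:
  Eli: 1 of 2 neighbours < 2, not yet.
  Hana: 3 of 3 neighbours ≥ 3, votes yes.
  Nia: 1 of 2 neighbours < 2, not yet.
Round 3 — no new yes votes; cascade stops.

no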